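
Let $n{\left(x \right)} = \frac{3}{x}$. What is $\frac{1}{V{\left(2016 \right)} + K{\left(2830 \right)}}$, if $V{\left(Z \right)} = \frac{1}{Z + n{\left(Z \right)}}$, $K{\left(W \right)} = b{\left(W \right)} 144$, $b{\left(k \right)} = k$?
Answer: $\frac{1354753}{552088943232} \approx 2.4539 \cdot 10^{-6}$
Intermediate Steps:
$K{\left(W \right)} = 144 W$ ($K{\left(W \right)} = W 144 = 144 W$)
$V{\left(Z \right)} = \frac{1}{Z + \frac{3}{Z}}$
$\frac{1}{V{\left(2016 \right)} + K{\left(2830 \right)}} = \frac{1}{\frac{2016}{3 + 2016^{2}} + 144 \cdot 2830} = \frac{1}{\frac{2016}{3 + 4064256} + 407520} = \frac{1}{\frac{2016}{4064259} + 407520} = \frac{1}{2016 \cdot \frac{1}{4064259} + 407520} = \frac{1}{\frac{672}{1354753} + 407520} = \frac{1}{\frac{552088943232}{1354753}} = \frac{1354753}{552088943232}$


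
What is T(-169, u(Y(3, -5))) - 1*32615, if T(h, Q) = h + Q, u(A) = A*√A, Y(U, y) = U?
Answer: -32784 + 3*√3 ≈ -32779.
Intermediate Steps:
u(A) = A^(3/2)
T(h, Q) = Q + h
T(-169, u(Y(3, -5))) - 1*32615 = (3^(3/2) - 169) - 1*32615 = (3*√3 - 169) - 32615 = (-169 + 3*√3) - 32615 = -32784 + 3*√3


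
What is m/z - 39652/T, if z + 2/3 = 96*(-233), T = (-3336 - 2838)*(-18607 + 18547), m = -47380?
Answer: 6249181811/3107343330 ≈ 2.0111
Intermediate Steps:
T = 370440 (T = -6174*(-60) = 370440)
z = -67106/3 (z = -⅔ + 96*(-233) = -⅔ - 22368 = -67106/3 ≈ -22369.)
m/z - 39652/T = -47380/(-67106/3) - 39652/370440 = -47380*(-3/67106) - 39652*1/370440 = 71070/33553 - 9913/92610 = 6249181811/3107343330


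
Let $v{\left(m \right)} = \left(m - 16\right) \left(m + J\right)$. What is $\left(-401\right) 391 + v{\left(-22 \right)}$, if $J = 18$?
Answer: $-156639$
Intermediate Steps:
$v{\left(m \right)} = \left(-16 + m\right) \left(18 + m\right)$ ($v{\left(m \right)} = \left(m - 16\right) \left(m + 18\right) = \left(-16 + m\right) \left(18 + m\right)$)
$\left(-401\right) 391 + v{\left(-22 \right)} = \left(-401\right) 391 + \left(-288 + \left(-22\right)^{2} + 2 \left(-22\right)\right) = -156791 - -152 = -156791 + 152 = -156639$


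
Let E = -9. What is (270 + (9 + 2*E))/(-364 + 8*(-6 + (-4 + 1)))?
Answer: -261/436 ≈ -0.59862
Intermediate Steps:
(270 + (9 + 2*E))/(-364 + 8*(-6 + (-4 + 1))) = (270 + (9 + 2*(-9)))/(-364 + 8*(-6 + (-4 + 1))) = (270 + (9 - 18))/(-364 + 8*(-6 - 3)) = (270 - 9)/(-364 + 8*(-9)) = 261/(-364 - 72) = 261/(-436) = 261*(-1/436) = -261/436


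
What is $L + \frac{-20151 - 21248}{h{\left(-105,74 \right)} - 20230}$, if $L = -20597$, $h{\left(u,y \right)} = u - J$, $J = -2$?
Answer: $- \frac{418757402}{20333} \approx -20595.0$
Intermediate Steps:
$h{\left(u,y \right)} = 2 + u$ ($h{\left(u,y \right)} = u - -2 = u + 2 = 2 + u$)
$L + \frac{-20151 - 21248}{h{\left(-105,74 \right)} - 20230} = -20597 + \frac{-20151 - 21248}{\left(2 - 105\right) - 20230} = -20597 - \frac{41399}{-103 - 20230} = -20597 - \frac{41399}{-20333} = -20597 - - \frac{41399}{20333} = -20597 + \frac{41399}{20333} = - \frac{418757402}{20333}$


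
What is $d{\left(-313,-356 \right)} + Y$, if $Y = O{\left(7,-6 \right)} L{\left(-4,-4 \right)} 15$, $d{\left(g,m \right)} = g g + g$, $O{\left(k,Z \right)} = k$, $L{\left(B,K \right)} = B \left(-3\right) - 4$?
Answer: $98496$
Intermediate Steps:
$L{\left(B,K \right)} = -4 - 3 B$ ($L{\left(B,K \right)} = - 3 B - 4 = -4 - 3 B$)
$d{\left(g,m \right)} = g + g^{2}$ ($d{\left(g,m \right)} = g^{2} + g = g + g^{2}$)
$Y = 840$ ($Y = 7 \left(-4 - -12\right) 15 = 7 \left(-4 + 12\right) 15 = 7 \cdot 8 \cdot 15 = 56 \cdot 15 = 840$)
$d{\left(-313,-356 \right)} + Y = - 313 \left(1 - 313\right) + 840 = \left(-313\right) \left(-312\right) + 840 = 97656 + 840 = 98496$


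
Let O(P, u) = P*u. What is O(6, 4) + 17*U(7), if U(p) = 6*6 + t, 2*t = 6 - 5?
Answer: 1289/2 ≈ 644.50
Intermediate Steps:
t = ½ (t = (6 - 5)/2 = (½)*1 = ½ ≈ 0.50000)
U(p) = 73/2 (U(p) = 6*6 + ½ = 36 + ½ = 73/2)
O(6, 4) + 17*U(7) = 6*4 + 17*(73/2) = 24 + 1241/2 = 1289/2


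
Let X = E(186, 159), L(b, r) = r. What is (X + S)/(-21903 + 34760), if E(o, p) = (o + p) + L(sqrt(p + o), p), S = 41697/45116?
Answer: 22780161/580056412 ≈ 0.039272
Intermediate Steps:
S = 41697/45116 (S = 41697*(1/45116) = 41697/45116 ≈ 0.92422)
E(o, p) = o + 2*p (E(o, p) = (o + p) + p = o + 2*p)
X = 504 (X = 186 + 2*159 = 186 + 318 = 504)
(X + S)/(-21903 + 34760) = (504 + 41697/45116)/(-21903 + 34760) = (22780161/45116)/12857 = (22780161/45116)*(1/12857) = 22780161/580056412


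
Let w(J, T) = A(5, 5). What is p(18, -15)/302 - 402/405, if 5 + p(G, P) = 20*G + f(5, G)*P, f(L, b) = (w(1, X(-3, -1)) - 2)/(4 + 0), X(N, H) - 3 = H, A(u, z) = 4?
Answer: 12889/81540 ≈ 0.15807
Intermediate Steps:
X(N, H) = 3 + H
w(J, T) = 4
f(L, b) = ½ (f(L, b) = (4 - 2)/(4 + 0) = 2/4 = 2*(¼) = ½)
p(G, P) = -5 + P/2 + 20*G (p(G, P) = -5 + (20*G + P/2) = -5 + (P/2 + 20*G) = -5 + P/2 + 20*G)
p(18, -15)/302 - 402/405 = (-5 + (½)*(-15) + 20*18)/302 - 402/405 = (-5 - 15/2 + 360)*(1/302) - 402*1/405 = (695/2)*(1/302) - 134/135 = 695/604 - 134/135 = 12889/81540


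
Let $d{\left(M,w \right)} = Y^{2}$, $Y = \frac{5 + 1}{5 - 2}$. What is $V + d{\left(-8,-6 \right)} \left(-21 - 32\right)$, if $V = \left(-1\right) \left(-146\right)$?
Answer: $-66$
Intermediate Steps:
$Y = 2$ ($Y = \frac{6}{3} = 6 \cdot \frac{1}{3} = 2$)
$V = 146$
$d{\left(M,w \right)} = 4$ ($d{\left(M,w \right)} = 2^{2} = 4$)
$V + d{\left(-8,-6 \right)} \left(-21 - 32\right) = 146 + 4 \left(-21 - 32\right) = 146 + 4 \left(-53\right) = 146 - 212 = -66$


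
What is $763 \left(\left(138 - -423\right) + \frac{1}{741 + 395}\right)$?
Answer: $\frac{486257611}{1136} \approx 4.2804 \cdot 10^{5}$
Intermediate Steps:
$763 \left(\left(138 - -423\right) + \frac{1}{741 + 395}\right) = 763 \left(\left(138 + 423\right) + \frac{1}{1136}\right) = 763 \left(561 + \frac{1}{1136}\right) = 763 \cdot \frac{637297}{1136} = \frac{486257611}{1136}$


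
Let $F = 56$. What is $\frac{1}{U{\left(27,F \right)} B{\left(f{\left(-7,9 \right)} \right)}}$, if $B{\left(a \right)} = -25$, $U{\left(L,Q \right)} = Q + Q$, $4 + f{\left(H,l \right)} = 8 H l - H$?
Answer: $- \frac{1}{2800} \approx -0.00035714$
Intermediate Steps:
$f{\left(H,l \right)} = -4 - H + 8 H l$ ($f{\left(H,l \right)} = -4 - \left(H - 8 H l\right) = -4 + \left(8 H l - H\right) = -4 + \left(- H + 8 H l\right) = -4 - H + 8 H l$)
$U{\left(L,Q \right)} = 2 Q$
$\frac{1}{U{\left(27,F \right)} B{\left(f{\left(-7,9 \right)} \right)}} = \frac{1}{2 \cdot 56 \left(-25\right)} = \frac{1}{112} \left(- \frac{1}{25}\right) = - \frac{1}{2800}$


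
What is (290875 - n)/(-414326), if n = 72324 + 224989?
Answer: 87/5599 ≈ 0.015538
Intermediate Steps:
n = 297313
(290875 - n)/(-414326) = (290875 - 1*297313)/(-414326) = (290875 - 297313)*(-1/414326) = -6438*(-1/414326) = 87/5599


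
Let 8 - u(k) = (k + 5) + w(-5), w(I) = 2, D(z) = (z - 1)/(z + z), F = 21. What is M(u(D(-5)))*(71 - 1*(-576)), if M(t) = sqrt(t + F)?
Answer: 647*sqrt(535)/5 ≈ 2993.0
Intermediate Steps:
D(z) = (-1 + z)/(2*z) (D(z) = (-1 + z)/((2*z)) = (-1 + z)*(1/(2*z)) = (-1 + z)/(2*z))
u(k) = 1 - k (u(k) = 8 - ((k + 5) + 2) = 8 - ((5 + k) + 2) = 8 - (7 + k) = 8 + (-7 - k) = 1 - k)
M(t) = sqrt(21 + t) (M(t) = sqrt(t + 21) = sqrt(21 + t))
M(u(D(-5)))*(71 - 1*(-576)) = sqrt(21 + (1 - (-1 - 5)/(2*(-5))))*(71 - 1*(-576)) = sqrt(21 + (1 - (-1)*(-6)/(2*5)))*(71 + 576) = sqrt(21 + (1 - 1*3/5))*647 = sqrt(21 + (1 - 3/5))*647 = sqrt(21 + 2/5)*647 = sqrt(107/5)*647 = (sqrt(535)/5)*647 = 647*sqrt(535)/5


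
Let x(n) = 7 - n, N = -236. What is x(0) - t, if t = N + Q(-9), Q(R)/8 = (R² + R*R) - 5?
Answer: -1013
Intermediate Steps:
Q(R) = -40 + 16*R² (Q(R) = 8*((R² + R*R) - 5) = 8*((R² + R²) - 5) = 8*(2*R² - 5) = 8*(-5 + 2*R²) = -40 + 16*R²)
t = 1020 (t = -236 + (-40 + 16*(-9)²) = -236 + (-40 + 16*81) = -236 + (-40 + 1296) = -236 + 1256 = 1020)
x(0) - t = (7 - 1*0) - 1*1020 = (7 + 0) - 1020 = 7 - 1020 = -1013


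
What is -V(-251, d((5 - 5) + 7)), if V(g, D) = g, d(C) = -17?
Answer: 251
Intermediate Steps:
-V(-251, d((5 - 5) + 7)) = -1*(-251) = 251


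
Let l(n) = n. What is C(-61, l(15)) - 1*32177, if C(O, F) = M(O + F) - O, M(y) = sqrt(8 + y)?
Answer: -32116 + I*sqrt(38) ≈ -32116.0 + 6.1644*I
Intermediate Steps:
C(O, F) = sqrt(8 + F + O) - O (C(O, F) = sqrt(8 + (O + F)) - O = sqrt(8 + (F + O)) - O = sqrt(8 + F + O) - O)
C(-61, l(15)) - 1*32177 = (sqrt(8 + 15 - 61) - 1*(-61)) - 1*32177 = (sqrt(-38) + 61) - 32177 = (I*sqrt(38) + 61) - 32177 = (61 + I*sqrt(38)) - 32177 = -32116 + I*sqrt(38)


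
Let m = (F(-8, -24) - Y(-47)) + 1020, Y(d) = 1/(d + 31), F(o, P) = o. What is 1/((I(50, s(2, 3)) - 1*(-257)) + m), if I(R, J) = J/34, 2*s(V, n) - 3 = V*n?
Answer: 272/345221 ≈ 0.00078790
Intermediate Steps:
Y(d) = 1/(31 + d)
s(V, n) = 3/2 + V*n/2 (s(V, n) = 3/2 + (V*n)/2 = 3/2 + V*n/2)
I(R, J) = J/34 (I(R, J) = J*(1/34) = J/34)
m = 16193/16 (m = (-8 - 1/(31 - 47)) + 1020 = (-8 - 1/(-16)) + 1020 = (-8 - 1*(-1/16)) + 1020 = (-8 + 1/16) + 1020 = -127/16 + 1020 = 16193/16 ≈ 1012.1)
1/((I(50, s(2, 3)) - 1*(-257)) + m) = 1/(((3/2 + (½)*2*3)/34 - 1*(-257)) + 16193/16) = 1/(((3/2 + 3)/34 + 257) + 16193/16) = 1/(((1/34)*(9/2) + 257) + 16193/16) = 1/((9/68 + 257) + 16193/16) = 1/(17485/68 + 16193/16) = 1/(345221/272) = 272/345221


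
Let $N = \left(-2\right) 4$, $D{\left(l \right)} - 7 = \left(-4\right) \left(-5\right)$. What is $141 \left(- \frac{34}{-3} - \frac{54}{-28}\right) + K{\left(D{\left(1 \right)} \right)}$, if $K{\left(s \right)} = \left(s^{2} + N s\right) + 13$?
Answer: $\frac{33543}{14} \approx 2395.9$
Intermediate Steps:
$D{\left(l \right)} = 27$ ($D{\left(l \right)} = 7 - -20 = 7 + 20 = 27$)
$N = -8$
$K{\left(s \right)} = 13 + s^{2} - 8 s$ ($K{\left(s \right)} = \left(s^{2} - 8 s\right) + 13 = 13 + s^{2} - 8 s$)
$141 \left(- \frac{34}{-3} - \frac{54}{-28}\right) + K{\left(D{\left(1 \right)} \right)} = 141 \left(- \frac{34}{-3} - \frac{54}{-28}\right) + \left(13 + 27^{2} - 216\right) = 141 \left(\left(-34\right) \left(- \frac{1}{3}\right) - - \frac{27}{14}\right) + \left(13 + 729 - 216\right) = 141 \left(\frac{34}{3} + \frac{27}{14}\right) + 526 = 141 \cdot \frac{557}{42} + 526 = \frac{26179}{14} + 526 = \frac{33543}{14}$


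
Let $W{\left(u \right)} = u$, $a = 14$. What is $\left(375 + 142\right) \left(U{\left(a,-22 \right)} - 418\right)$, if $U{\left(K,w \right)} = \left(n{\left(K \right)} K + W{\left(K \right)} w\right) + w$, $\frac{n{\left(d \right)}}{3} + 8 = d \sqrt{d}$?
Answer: $-560428 + 303996 \sqrt{14} \approx 5.7702 \cdot 10^{5}$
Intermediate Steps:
$n{\left(d \right)} = -24 + 3 d^{\frac{3}{2}}$ ($n{\left(d \right)} = -24 + 3 d \sqrt{d} = -24 + 3 d^{\frac{3}{2}}$)
$U{\left(K,w \right)} = w + K w + K \left(-24 + 3 K^{\frac{3}{2}}\right)$ ($U{\left(K,w \right)} = \left(\left(-24 + 3 K^{\frac{3}{2}}\right) K + K w\right) + w = \left(K \left(-24 + 3 K^{\frac{3}{2}}\right) + K w\right) + w = \left(K w + K \left(-24 + 3 K^{\frac{3}{2}}\right)\right) + w = w + K w + K \left(-24 + 3 K^{\frac{3}{2}}\right)$)
$\left(375 + 142\right) \left(U{\left(a,-22 \right)} - 418\right) = \left(375 + 142\right) \left(\left(-22 + 14 \left(-22\right) + 3 \cdot 14 \left(-8 + 14^{\frac{3}{2}}\right)\right) - 418\right) = 517 \left(\left(-22 - 308 + 3 \cdot 14 \left(-8 + 14 \sqrt{14}\right)\right) - 418\right) = 517 \left(\left(-22 - 308 - \left(336 - 588 \sqrt{14}\right)\right) - 418\right) = 517 \left(\left(-666 + 588 \sqrt{14}\right) - 418\right) = 517 \left(-1084 + 588 \sqrt{14}\right) = -560428 + 303996 \sqrt{14}$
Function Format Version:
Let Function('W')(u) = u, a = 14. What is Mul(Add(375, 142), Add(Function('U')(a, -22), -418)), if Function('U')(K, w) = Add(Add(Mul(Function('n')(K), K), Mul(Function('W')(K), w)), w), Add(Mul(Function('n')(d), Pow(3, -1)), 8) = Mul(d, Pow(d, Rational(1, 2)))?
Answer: Add(-560428, Mul(303996, Pow(14, Rational(1, 2)))) ≈ 5.7702e+5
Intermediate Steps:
Function('n')(d) = Add(-24, Mul(3, Pow(d, Rational(3, 2)))) (Function('n')(d) = Add(-24, Mul(3, Mul(d, Pow(d, Rational(1, 2))))) = Add(-24, Mul(3, Pow(d, Rational(3, 2)))))
Function('U')(K, w) = Add(w, Mul(K, w), Mul(K, Add(-24, Mul(3, Pow(K, Rational(3, 2)))))) (Function('U')(K, w) = Add(Add(Mul(Add(-24, Mul(3, Pow(K, Rational(3, 2)))), K), Mul(K, w)), w) = Add(Add(Mul(K, Add(-24, Mul(3, Pow(K, Rational(3, 2))))), Mul(K, w)), w) = Add(Add(Mul(K, w), Mul(K, Add(-24, Mul(3, Pow(K, Rational(3, 2)))))), w) = Add(w, Mul(K, w), Mul(K, Add(-24, Mul(3, Pow(K, Rational(3, 2)))))))
Mul(Add(375, 142), Add(Function('U')(a, -22), -418)) = Mul(Add(375, 142), Add(Add(-22, Mul(14, -22), Mul(3, 14, Add(-8, Pow(14, Rational(3, 2))))), -418)) = Mul(517, Add(Add(-22, -308, Mul(3, 14, Add(-8, Mul(14, Pow(14, Rational(1, 2)))))), -418)) = Mul(517, Add(Add(-22, -308, Add(-336, Mul(588, Pow(14, Rational(1, 2))))), -418)) = Mul(517, Add(Add(-666, Mul(588, Pow(14, Rational(1, 2)))), -418)) = Mul(517, Add(-1084, Mul(588, Pow(14, Rational(1, 2))))) = Add(-560428, Mul(303996, Pow(14, Rational(1, 2))))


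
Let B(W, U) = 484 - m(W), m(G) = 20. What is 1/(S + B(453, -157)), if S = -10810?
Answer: -1/10346 ≈ -9.6656e-5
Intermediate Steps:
B(W, U) = 464 (B(W, U) = 484 - 1*20 = 484 - 20 = 464)
1/(S + B(453, -157)) = 1/(-10810 + 464) = 1/(-10346) = -1/10346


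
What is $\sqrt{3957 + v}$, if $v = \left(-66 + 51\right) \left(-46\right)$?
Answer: $\sqrt{4647} \approx 68.169$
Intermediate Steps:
$v = 690$ ($v = \left(-15\right) \left(-46\right) = 690$)
$\sqrt{3957 + v} = \sqrt{3957 + 690} = \sqrt{4647}$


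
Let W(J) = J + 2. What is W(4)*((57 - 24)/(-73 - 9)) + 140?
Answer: 5641/41 ≈ 137.59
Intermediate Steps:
W(J) = 2 + J
W(4)*((57 - 24)/(-73 - 9)) + 140 = (2 + 4)*((57 - 24)/(-73 - 9)) + 140 = 6*(33/(-82)) + 140 = 6*(33*(-1/82)) + 140 = 6*(-33/82) + 140 = -99/41 + 140 = 5641/41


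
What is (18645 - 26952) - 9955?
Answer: -18262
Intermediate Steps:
(18645 - 26952) - 9955 = -8307 - 9955 = -18262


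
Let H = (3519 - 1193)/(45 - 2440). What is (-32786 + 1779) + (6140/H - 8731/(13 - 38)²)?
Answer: -27143773528/726875 ≈ -37343.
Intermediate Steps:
H = -2326/2395 (H = 2326/(-2395) = 2326*(-1/2395) = -2326/2395 ≈ -0.97119)
(-32786 + 1779) + (6140/H - 8731/(13 - 38)²) = (-32786 + 1779) + (6140/(-2326/2395) - 8731/(13 - 38)²) = -31007 + (6140*(-2395/2326) - 8731/((-25)²)) = -31007 + (-7352650/1163 - 8731/625) = -31007 - 4605560403/726875 = -27143773528/726875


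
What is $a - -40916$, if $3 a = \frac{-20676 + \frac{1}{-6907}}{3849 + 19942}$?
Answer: $\frac{20170353183743}{492973311} \approx 40916.0$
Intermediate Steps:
$a = - \frac{142809133}{492973311}$ ($a = \frac{\left(-20676 + \frac{1}{-6907}\right) \frac{1}{3849 + 19942}}{3} = \frac{\left(-20676 - \frac{1}{6907}\right) \frac{1}{23791}}{3} = \frac{\left(- \frac{142809133}{6907}\right) \frac{1}{23791}}{3} = \frac{1}{3} \left(- \frac{142809133}{164324437}\right) = - \frac{142809133}{492973311} \approx -0.28969$)
$a - -40916 = - \frac{142809133}{492973311} - -40916 = - \frac{142809133}{492973311} + 40916 = \frac{20170353183743}{492973311}$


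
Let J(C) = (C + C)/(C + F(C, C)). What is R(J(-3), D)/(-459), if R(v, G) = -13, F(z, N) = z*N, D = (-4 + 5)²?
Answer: 13/459 ≈ 0.028322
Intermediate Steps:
D = 1 (D = 1² = 1)
F(z, N) = N*z
J(C) = 2*C/(C + C²) (J(C) = (C + C)/(C + C*C) = (2*C)/(C + C²) = 2*C/(C + C²))
R(J(-3), D)/(-459) = -13/(-459) = -13*(-1/459) = 13/459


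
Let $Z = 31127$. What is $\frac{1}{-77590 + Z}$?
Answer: $- \frac{1}{46463} \approx -2.1523 \cdot 10^{-5}$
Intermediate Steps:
$\frac{1}{-77590 + Z} = \frac{1}{-77590 + 31127} = \frac{1}{-46463} = - \frac{1}{46463}$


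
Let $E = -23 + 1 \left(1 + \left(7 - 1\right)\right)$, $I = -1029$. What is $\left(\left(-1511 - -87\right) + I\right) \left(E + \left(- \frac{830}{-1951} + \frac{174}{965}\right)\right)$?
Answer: $\frac{71095338248}{1882715} \approx 37762.0$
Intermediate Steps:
$E = -16$ ($E = -23 + 1 \left(1 + 6\right) = -23 + 1 \cdot 7 = -23 + 7 = -16$)
$\left(\left(-1511 - -87\right) + I\right) \left(E + \left(- \frac{830}{-1951} + \frac{174}{965}\right)\right) = \left(\left(-1511 - -87\right) - 1029\right) \left(-16 + \left(- \frac{830}{-1951} + \frac{174}{965}\right)\right) = \left(\left(-1511 + 87\right) - 1029\right) \left(-16 + \left(\left(-830\right) \left(- \frac{1}{1951}\right) + 174 \cdot \frac{1}{965}\right)\right) = \left(-1424 - 1029\right) \left(-16 + \left(\frac{830}{1951} + \frac{174}{965}\right)\right) = - 2453 \left(-16 + \frac{1140424}{1882715}\right) = \left(-2453\right) \left(- \frac{28983016}{1882715}\right) = \frac{71095338248}{1882715}$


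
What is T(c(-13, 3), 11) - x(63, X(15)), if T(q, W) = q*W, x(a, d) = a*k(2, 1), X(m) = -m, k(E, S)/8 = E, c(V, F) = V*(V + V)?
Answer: 2710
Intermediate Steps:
c(V, F) = 2*V**2 (c(V, F) = V*(2*V) = 2*V**2)
k(E, S) = 8*E
x(a, d) = 16*a (x(a, d) = a*(8*2) = a*16 = 16*a)
T(q, W) = W*q
T(c(-13, 3), 11) - x(63, X(15)) = 11*(2*(-13)**2) - 16*63 = 11*(2*169) - 1*1008 = 11*338 - 1008 = 3718 - 1008 = 2710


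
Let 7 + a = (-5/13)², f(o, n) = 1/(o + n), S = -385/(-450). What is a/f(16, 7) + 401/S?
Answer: 4048392/13013 ≈ 311.10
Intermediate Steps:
S = 77/90 (S = -385*(-1/450) = 77/90 ≈ 0.85556)
f(o, n) = 1/(n + o)
a = -1158/169 (a = -7 + (-5/13)² = -7 + 25/169 = -1158/169 ≈ -6.8521)
a/f(16, 7) + 401/S = -1158/(169*(1/(7 + 16))) + 401/(77/90) = -1158/(169*(1/23)) + 401*(90/77) = -1158/(169*1/23) + 36090/77 = -1158/169*23 + 36090/77 = -26634/169 + 36090/77 = 4048392/13013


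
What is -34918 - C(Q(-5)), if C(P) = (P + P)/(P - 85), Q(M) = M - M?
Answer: -34918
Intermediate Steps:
Q(M) = 0
C(P) = 2*P/(-85 + P) (C(P) = (2*P)/(-85 + P) = 2*P/(-85 + P))
-34918 - C(Q(-5)) = -34918 - 2*0/(-85 + 0) = -34918 - 2*0/(-85) = -34918 - 2*0*(-1)/85 = -34918 - 1*0 = -34918 + 0 = -34918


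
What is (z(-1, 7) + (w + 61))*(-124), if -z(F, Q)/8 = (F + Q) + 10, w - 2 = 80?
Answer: -1860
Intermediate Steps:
w = 82 (w = 2 + 80 = 82)
z(F, Q) = -80 - 8*F - 8*Q (z(F, Q) = -8*((F + Q) + 10) = -8*(10 + F + Q) = -80 - 8*F - 8*Q)
(z(-1, 7) + (w + 61))*(-124) = ((-80 - 8*(-1) - 8*7) + (82 + 61))*(-124) = ((-80 + 8 - 56) + 143)*(-124) = (-128 + 143)*(-124) = 15*(-124) = -1860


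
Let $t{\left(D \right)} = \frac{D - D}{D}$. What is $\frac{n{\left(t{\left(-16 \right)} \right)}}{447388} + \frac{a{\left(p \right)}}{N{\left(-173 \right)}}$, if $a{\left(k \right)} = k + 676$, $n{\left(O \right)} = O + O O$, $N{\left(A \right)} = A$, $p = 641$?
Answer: $- \frac{1317}{173} \approx -7.6127$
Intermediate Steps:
$t{\left(D \right)} = 0$ ($t{\left(D \right)} = \frac{0}{D} = 0$)
$n{\left(O \right)} = O + O^{2}$
$a{\left(k \right)} = 676 + k$
$\frac{n{\left(t{\left(-16 \right)} \right)}}{447388} + \frac{a{\left(p \right)}}{N{\left(-173 \right)}} = \frac{0 \left(1 + 0\right)}{447388} + \frac{676 + 641}{-173} = 0 \cdot 1 \cdot \frac{1}{447388} + 1317 \left(- \frac{1}{173}\right) = 0 \cdot \frac{1}{447388} - \frac{1317}{173} = 0 - \frac{1317}{173} = - \frac{1317}{173}$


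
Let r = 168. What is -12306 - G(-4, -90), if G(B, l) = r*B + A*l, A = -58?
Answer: -16854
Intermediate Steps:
G(B, l) = -58*l + 168*B (G(B, l) = 168*B - 58*l = -58*l + 168*B)
-12306 - G(-4, -90) = -12306 - (-58*(-90) + 168*(-4)) = -12306 - (5220 - 672) = -12306 - 1*4548 = -12306 - 4548 = -16854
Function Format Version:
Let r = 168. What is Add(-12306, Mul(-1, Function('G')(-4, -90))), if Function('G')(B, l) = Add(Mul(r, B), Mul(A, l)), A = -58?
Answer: -16854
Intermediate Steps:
Function('G')(B, l) = Add(Mul(-58, l), Mul(168, B)) (Function('G')(B, l) = Add(Mul(168, B), Mul(-58, l)) = Add(Mul(-58, l), Mul(168, B)))
Add(-12306, Mul(-1, Function('G')(-4, -90))) = Add(-12306, Mul(-1, Add(Mul(-58, -90), Mul(168, -4)))) = Add(-12306, Mul(-1, Add(5220, -672))) = Add(-12306, Mul(-1, 4548)) = Add(-12306, -4548) = -16854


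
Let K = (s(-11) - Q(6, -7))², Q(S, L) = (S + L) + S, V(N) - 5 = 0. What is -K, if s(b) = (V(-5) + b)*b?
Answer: -3721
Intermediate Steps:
V(N) = 5 (V(N) = 5 + 0 = 5)
Q(S, L) = L + 2*S (Q(S, L) = (L + S) + S = L + 2*S)
s(b) = b*(5 + b) (s(b) = (5 + b)*b = b*(5 + b))
K = 3721 (K = (-11*(5 - 11) - (-7 + 2*6))² = (-11*(-6) - (-7 + 12))² = (66 - 1*5)² = (66 - 5)² = 61² = 3721)
-K = -1*3721 = -3721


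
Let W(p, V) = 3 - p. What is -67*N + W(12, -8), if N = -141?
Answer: 9438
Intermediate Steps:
-67*N + W(12, -8) = -67*(-141) + (3 - 1*12) = 9447 + (3 - 12) = 9447 - 9 = 9438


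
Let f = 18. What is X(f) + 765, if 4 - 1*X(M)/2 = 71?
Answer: 631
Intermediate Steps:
X(M) = -134 (X(M) = 8 - 2*71 = 8 - 142 = -134)
X(f) + 765 = -134 + 765 = 631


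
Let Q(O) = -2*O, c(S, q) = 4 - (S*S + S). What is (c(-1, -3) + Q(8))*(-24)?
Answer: 288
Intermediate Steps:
c(S, q) = 4 - S - S**2 (c(S, q) = 4 - (S**2 + S) = 4 - (S + S**2) = 4 + (-S - S**2) = 4 - S - S**2)
(c(-1, -3) + Q(8))*(-24) = ((4 - 1*(-1) - 1*(-1)**2) - 2*8)*(-24) = ((4 + 1 - 1*1) - 16)*(-24) = ((4 + 1 - 1) - 16)*(-24) = (4 - 16)*(-24) = -12*(-24) = 288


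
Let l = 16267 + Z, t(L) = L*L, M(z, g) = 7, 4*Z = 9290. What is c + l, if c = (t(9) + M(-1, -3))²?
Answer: 52667/2 ≈ 26334.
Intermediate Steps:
Z = 4645/2 (Z = (¼)*9290 = 4645/2 ≈ 2322.5)
t(L) = L²
l = 37179/2 (l = 16267 + 4645/2 = 37179/2 ≈ 18590.)
c = 7744 (c = (9² + 7)² = (81 + 7)² = 88² = 7744)
c + l = 7744 + 37179/2 = 52667/2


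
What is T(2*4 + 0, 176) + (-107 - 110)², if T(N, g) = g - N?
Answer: 47257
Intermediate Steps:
T(2*4 + 0, 176) + (-107 - 110)² = (176 - (2*4 + 0)) + (-107 - 110)² = (176 - (8 + 0)) + (-217)² = (176 - 1*8) + 47089 = (176 - 8) + 47089 = 168 + 47089 = 47257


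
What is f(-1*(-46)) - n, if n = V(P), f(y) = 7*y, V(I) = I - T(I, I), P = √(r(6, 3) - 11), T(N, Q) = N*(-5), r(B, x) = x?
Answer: 322 - 12*I*√2 ≈ 322.0 - 16.971*I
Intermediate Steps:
T(N, Q) = -5*N
P = 2*I*√2 (P = √(3 - 11) = √(-8) = 2*I*√2 ≈ 2.8284*I)
V(I) = 6*I (V(I) = I - (-5)*I = I + 5*I = 6*I)
n = 12*I*√2 (n = 6*(2*I*√2) = 12*I*√2 ≈ 16.971*I)
f(-1*(-46)) - n = 7*(-1*(-46)) - 12*I*√2 = 7*46 - 12*I*√2 = 322 - 12*I*√2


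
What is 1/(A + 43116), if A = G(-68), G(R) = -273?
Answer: 1/42843 ≈ 2.3341e-5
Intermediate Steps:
A = -273
1/(A + 43116) = 1/(-273 + 43116) = 1/42843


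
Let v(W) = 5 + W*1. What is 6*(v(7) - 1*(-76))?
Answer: 528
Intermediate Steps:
v(W) = 5 + W
6*(v(7) - 1*(-76)) = 6*((5 + 7) - 1*(-76)) = 6*(12 + 76) = 6*88 = 528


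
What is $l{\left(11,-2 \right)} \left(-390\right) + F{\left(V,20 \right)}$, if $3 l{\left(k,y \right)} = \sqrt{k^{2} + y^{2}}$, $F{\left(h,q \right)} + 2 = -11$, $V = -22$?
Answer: $-13 - 650 \sqrt{5} \approx -1466.4$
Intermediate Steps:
$F{\left(h,q \right)} = -13$ ($F{\left(h,q \right)} = -2 - 11 = -13$)
$l{\left(k,y \right)} = \frac{\sqrt{k^{2} + y^{2}}}{3}$
$l{\left(11,-2 \right)} \left(-390\right) + F{\left(V,20 \right)} = \frac{\sqrt{11^{2} + \left(-2\right)^{2}}}{3} \left(-390\right) - 13 = \frac{\sqrt{121 + 4}}{3} \left(-390\right) - 13 = \frac{\sqrt{125}}{3} \left(-390\right) - 13 = \frac{5 \sqrt{5}}{3} \left(-390\right) - 13 = - 650 \sqrt{5} - 13 = -13 - 650 \sqrt{5}$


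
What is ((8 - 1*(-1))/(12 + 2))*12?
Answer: 54/7 ≈ 7.7143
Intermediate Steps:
((8 - 1*(-1))/(12 + 2))*12 = ((8 + 1)/14)*12 = ((1/14)*9)*12 = (9/14)*12 = 54/7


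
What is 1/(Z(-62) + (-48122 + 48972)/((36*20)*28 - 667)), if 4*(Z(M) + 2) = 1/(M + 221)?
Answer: -12397548/24235003 ≈ -0.51156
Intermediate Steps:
Z(M) = -2 + 1/(4*(221 + M)) (Z(M) = -2 + 1/(4*(M + 221)) = -2 + 1/(4*(221 + M)))
1/(Z(-62) + (-48122 + 48972)/((36*20)*28 - 667)) = 1/((-1767 - 8*(-62))/(4*(221 - 62)) + (-48122 + 48972)/((36*20)*28 - 667)) = 1/((¼)*(-1767 + 496)/159 + 850/(720*28 - 667)) = 1/((¼)*(1/159)*(-1271) + 850/(20160 - 667)) = 1/(-1271/636 + 850/19493) = 1/(-24235003/12397548) = -12397548/24235003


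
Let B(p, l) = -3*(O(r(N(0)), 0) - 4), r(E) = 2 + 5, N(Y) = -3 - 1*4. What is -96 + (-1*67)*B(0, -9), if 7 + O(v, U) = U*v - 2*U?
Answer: -2307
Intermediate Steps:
N(Y) = -7 (N(Y) = -3 - 4 = -7)
r(E) = 7
O(v, U) = -7 - 2*U + U*v (O(v, U) = -7 + (U*v - 2*U) = -7 + (-2*U + U*v) = -7 - 2*U + U*v)
B(p, l) = 33 (B(p, l) = -3*((-7 - 2*0 + 0*7) - 4) = -3*((-7 + 0 + 0) - 4) = -3*(-7 - 4) = -3*(-11) = 33)
-96 + (-1*67)*B(0, -9) = -96 - 1*67*33 = -96 - 67*33 = -96 - 2211 = -2307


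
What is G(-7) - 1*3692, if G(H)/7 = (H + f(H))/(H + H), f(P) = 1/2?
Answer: -14755/4 ≈ -3688.8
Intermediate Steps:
f(P) = 1/2
G(H) = 7*(1/2 + H)/(2*H) (G(H) = 7*((H + 1/2)/(H + H)) = 7*((1/2 + H)/((2*H))) = 7*((1/2 + H)*(1/(2*H))) = 7*((1/2 + H)/(2*H)) = 7*(1/2 + H)/(2*H))
G(-7) - 1*3692 = (7/4)*(1 + 2*(-7))/(-7) - 1*3692 = (7/4)*(-1/7)*(1 - 14) - 3692 = (7/4)*(-1/7)*(-13) - 3692 = 13/4 - 3692 = -14755/4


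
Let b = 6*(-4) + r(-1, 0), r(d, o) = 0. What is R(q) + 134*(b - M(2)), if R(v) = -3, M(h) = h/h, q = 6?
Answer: -3353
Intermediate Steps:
M(h) = 1
b = -24 (b = 6*(-4) + 0 = -24 + 0 = -24)
R(q) + 134*(b - M(2)) = -3 + 134*(-24 - 1*1) = -3 + 134*(-24 - 1) = -3 + 134*(-25) = -3 - 3350 = -3353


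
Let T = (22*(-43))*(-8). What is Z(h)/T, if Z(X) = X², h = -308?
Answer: 539/43 ≈ 12.535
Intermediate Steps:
T = 7568 (T = -946*(-8) = 7568)
Z(h)/T = (-308)²/7568 = 94864*(1/7568) = 539/43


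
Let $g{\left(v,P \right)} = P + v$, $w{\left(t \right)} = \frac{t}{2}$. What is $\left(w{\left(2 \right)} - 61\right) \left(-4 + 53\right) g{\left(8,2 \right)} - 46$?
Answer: $-29446$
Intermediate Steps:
$w{\left(t \right)} = \frac{t}{2}$ ($w{\left(t \right)} = t \frac{1}{2} = \frac{t}{2}$)
$\left(w{\left(2 \right)} - 61\right) \left(-4 + 53\right) g{\left(8,2 \right)} - 46 = \left(\frac{1}{2} \cdot 2 - 61\right) \left(-4 + 53\right) \left(2 + 8\right) - 46 = \left(1 - 61\right) 49 \cdot 10 - 46 = \left(-60\right) 49 \cdot 10 - 46 = \left(-2940\right) 10 - 46 = -29400 - 46 = -29446$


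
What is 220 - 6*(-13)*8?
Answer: 844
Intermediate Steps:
220 - 6*(-13)*8 = 220 - (-78)*8 = 220 - 1*(-624) = 220 + 624 = 844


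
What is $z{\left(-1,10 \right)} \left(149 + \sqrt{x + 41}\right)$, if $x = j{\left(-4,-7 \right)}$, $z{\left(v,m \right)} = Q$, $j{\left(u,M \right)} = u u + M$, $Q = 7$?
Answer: $1043 + 35 \sqrt{2} \approx 1092.5$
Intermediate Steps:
$j{\left(u,M \right)} = M + u^{2}$ ($j{\left(u,M \right)} = u^{2} + M = M + u^{2}$)
$z{\left(v,m \right)} = 7$
$x = 9$ ($x = -7 + \left(-4\right)^{2} = -7 + 16 = 9$)
$z{\left(-1,10 \right)} \left(149 + \sqrt{x + 41}\right) = 7 \left(149 + \sqrt{9 + 41}\right) = 7 \left(149 + \sqrt{50}\right) = 7 \left(149 + 5 \sqrt{2}\right) = 1043 + 35 \sqrt{2}$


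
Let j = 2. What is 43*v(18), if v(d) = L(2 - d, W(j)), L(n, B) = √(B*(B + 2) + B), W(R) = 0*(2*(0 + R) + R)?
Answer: 0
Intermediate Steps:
W(R) = 0 (W(R) = 0*(2*R + R) = 0*(3*R) = 0)
L(n, B) = √(B + B*(2 + B)) (L(n, B) = √(B*(2 + B) + B) = √(B + B*(2 + B)))
v(d) = 0 (v(d) = √(0*(3 + 0)) = √(0*3) = √0 = 0)
43*v(18) = 43*0 = 0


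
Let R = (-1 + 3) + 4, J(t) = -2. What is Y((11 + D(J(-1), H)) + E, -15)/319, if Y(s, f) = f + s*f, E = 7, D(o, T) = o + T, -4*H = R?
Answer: -465/638 ≈ -0.72884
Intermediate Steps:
R = 6 (R = 2 + 4 = 6)
H = -3/2 (H = -¼*6 = -3/2 ≈ -1.5000)
D(o, T) = T + o
Y(s, f) = f + f*s
Y((11 + D(J(-1), H)) + E, -15)/319 = -15*(1 + ((11 + (-3/2 - 2)) + 7))/319 = -15*(1 + ((11 - 7/2) + 7))*(1/319) = -15*(1 + (15/2 + 7))*(1/319) = -15*(1 + 29/2)*(1/319) = -15*31/2*(1/319) = -465/2*1/319 = -465/638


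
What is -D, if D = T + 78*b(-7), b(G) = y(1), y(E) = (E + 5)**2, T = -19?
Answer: -2789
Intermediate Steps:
y(E) = (5 + E)**2
b(G) = 36 (b(G) = (5 + 1)**2 = 6**2 = 36)
D = 2789 (D = -19 + 78*36 = -19 + 2808 = 2789)
-D = -1*2789 = -2789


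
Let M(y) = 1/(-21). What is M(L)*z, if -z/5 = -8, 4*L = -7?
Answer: -40/21 ≈ -1.9048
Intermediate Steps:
L = -7/4 (L = (¼)*(-7) = -7/4 ≈ -1.7500)
z = 40 (z = -5*(-8) = 40)
M(y) = -1/21
M(L)*z = -1/21*40 = -40/21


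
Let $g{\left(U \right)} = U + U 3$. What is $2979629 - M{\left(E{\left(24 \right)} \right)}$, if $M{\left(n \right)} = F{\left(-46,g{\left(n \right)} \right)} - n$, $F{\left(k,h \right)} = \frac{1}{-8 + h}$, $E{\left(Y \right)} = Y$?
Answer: $\frac{262209463}{88} \approx 2.9797 \cdot 10^{6}$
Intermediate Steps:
$g{\left(U \right)} = 4 U$ ($g{\left(U \right)} = U + 3 U = 4 U$)
$M{\left(n \right)} = \frac{1}{-8 + 4 n} - n$
$2979629 - M{\left(E{\left(24 \right)} \right)} = 2979629 - \frac{\frac{1}{4} - 24 \left(-2 + 24\right)}{-2 + 24} = 2979629 - \frac{\frac{1}{4} - 24 \cdot 22}{22} = 2979629 - \frac{\frac{1}{4} - 528}{22} = 2979629 - \frac{1}{22} \left(- \frac{2111}{4}\right) = 2979629 - - \frac{2111}{88} = 2979629 + \frac{2111}{88} = \frac{262209463}{88}$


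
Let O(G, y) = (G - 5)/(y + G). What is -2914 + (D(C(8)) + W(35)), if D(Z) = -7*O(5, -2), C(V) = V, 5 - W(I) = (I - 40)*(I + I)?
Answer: -2559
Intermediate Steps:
W(I) = 5 - 2*I*(-40 + I) (W(I) = 5 - (I - 40)*(I + I) = 5 - (-40 + I)*2*I = 5 - 2*I*(-40 + I))
O(G, y) = (-5 + G)/(G + y)
D(Z) = 0 (D(Z) = -7*(-5 + 5)/(5 - 2) = -7*0/3 = -7*0 = 0)
-2914 + (D(C(8)) + W(35)) = -2914 + (0 + (5 - 2*35² + 80*35)) = -2914 + (0 + (5 - 2*1225 + 2800)) = -2914 + (0 + (5 - 2450 + 2800)) = -2914 + (0 + 355) = -2914 + 355 = -2559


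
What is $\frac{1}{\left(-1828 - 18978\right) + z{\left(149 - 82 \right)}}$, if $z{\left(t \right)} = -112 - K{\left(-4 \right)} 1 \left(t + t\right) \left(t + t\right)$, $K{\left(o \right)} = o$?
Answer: $\frac{1}{50906} \approx 1.9644 \cdot 10^{-5}$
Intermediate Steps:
$z{\left(t \right)} = -112 + 16 t^{2}$ ($z{\left(t \right)} = -112 - \left(-4\right) 1 \left(t + t\right) \left(t + t\right) = -112 - - 4 \cdot 2 t 2 t = -112 - - 4 \cdot 4 t^{2} = -112 - - 16 t^{2} = -112 + 16 t^{2}$)
$\frac{1}{\left(-1828 - 18978\right) + z{\left(149 - 82 \right)}} = \frac{1}{\left(-1828 - 18978\right) - \left(112 - 16 \left(149 - 82\right)^{2}\right)} = \frac{1}{-20806 - \left(112 - 16 \cdot 67^{2}\right)} = \frac{1}{-20806 + \left(-112 + 16 \cdot 4489\right)} = \frac{1}{-20806 + \left(-112 + 71824\right)} = \frac{1}{-20806 + 71712} = \frac{1}{50906}$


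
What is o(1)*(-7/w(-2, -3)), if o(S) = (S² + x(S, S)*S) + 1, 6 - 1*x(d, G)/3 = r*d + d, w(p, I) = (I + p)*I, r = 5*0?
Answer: -119/15 ≈ -7.9333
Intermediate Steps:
r = 0
w(p, I) = I*(I + p)
x(d, G) = 18 - 3*d (x(d, G) = 18 - 3*(0*d + d) = 18 - 3*(0 + d) = 18 - 3*d)
o(S) = 1 + S² + S*(18 - 3*S) (o(S) = (S² + (18 - 3*S)*S) + 1 = (S² + S*(18 - 3*S)) + 1 = 1 + S² + S*(18 - 3*S))
o(1)*(-7/w(-2, -3)) = (1 - 2*1² + 18*1)*(-7*(-1/(3*(-3 - 2)))) = (1 - 2*1 + 18)*(-7/((-3*(-5)))) = (1 - 2 + 18)*(-7/15) = 17*(-7*1/15) = 17*(-7/15) = -119/15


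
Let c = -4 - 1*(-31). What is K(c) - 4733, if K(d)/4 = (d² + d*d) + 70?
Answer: 1379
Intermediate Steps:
c = 27 (c = -4 + 31 = 27)
K(d) = 280 + 8*d² (K(d) = 4*((d² + d*d) + 70) = 4*((d² + d²) + 70) = 4*(2*d² + 70) = 4*(70 + 2*d²) = 280 + 8*d²)
K(c) - 4733 = (280 + 8*27²) - 4733 = (280 + 8*729) - 4733 = (280 + 5832) - 4733 = 6112 - 4733 = 1379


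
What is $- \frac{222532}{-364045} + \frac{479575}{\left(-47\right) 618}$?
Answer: $- \frac{168123216403}{10574051070} \approx -15.9$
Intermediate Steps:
$- \frac{222532}{-364045} + \frac{479575}{\left(-47\right) 618} = \left(-222532\right) \left(- \frac{1}{364045}\right) + \frac{479575}{-29046} = \frac{222532}{364045} + 479575 \left(- \frac{1}{29046}\right) = \frac{222532}{364045} - \frac{479575}{29046} = - \frac{168123216403}{10574051070}$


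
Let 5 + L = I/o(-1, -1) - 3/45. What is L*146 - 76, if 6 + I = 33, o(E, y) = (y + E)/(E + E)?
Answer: 46894/15 ≈ 3126.3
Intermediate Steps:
o(E, y) = (E + y)/(2*E) (o(E, y) = (E + y)/((2*E)) = (E + y)*(1/(2*E)) = (E + y)/(2*E))
I = 27 (I = -6 + 33 = 27)
L = 329/15 (L = -5 + (27/(((½)*(-1 - 1)/(-1))) - 3/45) = -5 + (27/(((½)*(-1)*(-2))) - 3*1/45) = -5 + (27/1 - 1/15) = -5 + (27*1 - 1/15) = -5 + (27 - 1/15) = -5 + 404/15 = 329/15 ≈ 21.933)
L*146 - 76 = (329/15)*146 - 76 = 48034/15 - 76 = 46894/15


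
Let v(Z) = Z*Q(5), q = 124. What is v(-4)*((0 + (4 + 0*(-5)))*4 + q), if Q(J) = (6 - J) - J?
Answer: 2240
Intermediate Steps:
Q(J) = 6 - 2*J
v(Z) = -4*Z (v(Z) = Z*(6 - 2*5) = Z*(6 - 10) = Z*(-4) = -4*Z)
v(-4)*((0 + (4 + 0*(-5)))*4 + q) = (-4*(-4))*((0 + (4 + 0*(-5)))*4 + 124) = 16*((0 + (4 + 0))*4 + 124) = 16*((0 + 4)*4 + 124) = 16*(4*4 + 124) = 16*(16 + 124) = 16*140 = 2240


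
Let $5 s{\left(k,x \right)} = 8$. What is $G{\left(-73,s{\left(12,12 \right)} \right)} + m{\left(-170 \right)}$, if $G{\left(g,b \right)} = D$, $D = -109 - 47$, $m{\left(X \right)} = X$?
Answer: $-326$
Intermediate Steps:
$D = -156$
$s{\left(k,x \right)} = \frac{8}{5}$ ($s{\left(k,x \right)} = \frac{1}{5} \cdot 8 = \frac{8}{5}$)
$G{\left(g,b \right)} = -156$
$G{\left(-73,s{\left(12,12 \right)} \right)} + m{\left(-170 \right)} = -156 - 170 = -326$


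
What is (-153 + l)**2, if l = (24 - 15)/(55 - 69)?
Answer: 4626801/196 ≈ 23606.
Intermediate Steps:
l = -9/14 (l = 9/(-14) = 9*(-1/14) = -9/14 ≈ -0.64286)
(-153 + l)**2 = (-153 - 9/14)**2 = (-2151/14)**2 = 4626801/196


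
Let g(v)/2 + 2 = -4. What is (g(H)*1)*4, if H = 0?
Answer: -48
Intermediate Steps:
g(v) = -12 (g(v) = -4 + 2*(-4) = -4 - 8 = -12)
(g(H)*1)*4 = -12*1*4 = -12*4 = -48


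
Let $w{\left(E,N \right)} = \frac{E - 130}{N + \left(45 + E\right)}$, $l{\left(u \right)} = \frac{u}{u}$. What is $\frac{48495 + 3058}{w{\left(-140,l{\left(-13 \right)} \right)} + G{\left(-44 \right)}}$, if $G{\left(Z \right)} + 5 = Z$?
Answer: $- \frac{2422991}{2168} \approx -1117.6$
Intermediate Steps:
$G{\left(Z \right)} = -5 + Z$
$l{\left(u \right)} = 1$
$w{\left(E,N \right)} = \frac{-130 + E}{45 + E + N}$
$\frac{48495 + 3058}{w{\left(-140,l{\left(-13 \right)} \right)} + G{\left(-44 \right)}} = \frac{48495 + 3058}{\frac{-130 - 140}{45 - 140 + 1} - 49} = \frac{51553}{\frac{1}{-94} \left(-270\right) - 49} = \frac{51553}{\left(- \frac{1}{94}\right) \left(-270\right) - 49} = \frac{51553}{\frac{135}{47} - 49} = \frac{51553}{- \frac{2168}{47}} = 51553 \left(- \frac{47}{2168}\right) = - \frac{2422991}{2168}$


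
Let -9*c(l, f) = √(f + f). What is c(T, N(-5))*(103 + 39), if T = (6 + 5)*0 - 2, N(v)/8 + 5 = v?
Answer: -568*I*√10/9 ≈ -199.57*I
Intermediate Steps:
N(v) = -40 + 8*v
T = -2 (T = 11*0 - 2 = 0 - 2 = -2)
c(l, f) = -√2*√f/9 (c(l, f) = -√(f + f)/9 = -√2*√f/9)
c(T, N(-5))*(103 + 39) = (-√2*√(-40 + 8*(-5))/9)*(103 + 39) = -√2*√(-40 - 40)/9*142 = -√2*√(-80)/9*142 = -√2*4*I*√5/9*142 = -4*I*√10/9*142 = -568*I*√10/9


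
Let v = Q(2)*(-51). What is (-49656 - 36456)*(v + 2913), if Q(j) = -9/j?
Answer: -270606960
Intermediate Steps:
v = 459/2 (v = -9/2*(-51) = 459/2 ≈ 229.50)
(-49656 - 36456)*(v + 2913) = (-49656 - 36456)*(459/2 + 2913) = -86112*6285/2 = -270606960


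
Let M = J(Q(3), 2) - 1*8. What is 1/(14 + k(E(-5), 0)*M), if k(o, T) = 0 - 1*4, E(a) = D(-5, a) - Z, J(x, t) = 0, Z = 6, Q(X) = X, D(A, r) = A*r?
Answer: 1/46 ≈ 0.021739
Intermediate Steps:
E(a) = -6 - 5*a (E(a) = -5*a - 1*6 = -5*a - 6 = -6 - 5*a)
k(o, T) = -4 (k(o, T) = 0 - 4 = -4)
M = -8 (M = 0 - 1*8 = 0 - 8 = -8)
1/(14 + k(E(-5), 0)*M) = 1/(14 - 4*(-8)) = 1/(14 + 32) = 1/46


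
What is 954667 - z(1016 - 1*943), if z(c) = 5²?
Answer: 954642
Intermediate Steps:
z(c) = 25
954667 - z(1016 - 1*943) = 954667 - 1*25 = 954667 - 25 = 954642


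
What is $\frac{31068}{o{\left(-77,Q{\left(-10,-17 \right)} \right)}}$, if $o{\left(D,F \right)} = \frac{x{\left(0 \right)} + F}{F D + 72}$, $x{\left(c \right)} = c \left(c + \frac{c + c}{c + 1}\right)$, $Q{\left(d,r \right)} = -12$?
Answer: $-2578644$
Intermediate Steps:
$x{\left(c \right)} = c \left(c + \frac{2 c}{1 + c}\right)$
$o{\left(D,F \right)} = \frac{F}{72 + D F}$ ($o{\left(D,F \right)} = \frac{\frac{0^{2} \left(3 + 0\right)}{1 + 0} + F}{F D + 72} = \frac{0 \cdot 1^{-1} \cdot 3 + F}{D F + 72} = \frac{0 \cdot 1 \cdot 3 + F}{72 + D F} = \frac{0 + F}{72 + D F} = \frac{F}{72 + D F}$)
$\frac{31068}{o{\left(-77,Q{\left(-10,-17 \right)} \right)}} = \frac{31068}{\left(-12\right) \frac{1}{72 - -924}} = \frac{31068}{\left(-12\right) \frac{1}{72 + 924}} = \frac{31068}{\left(-12\right) \frac{1}{996}} = \frac{31068}{- \frac{1}{83}} = 31068 \left(-83\right) = -2578644$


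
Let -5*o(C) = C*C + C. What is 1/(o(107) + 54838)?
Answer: 5/262634 ≈ 1.9038e-5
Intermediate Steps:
o(C) = -C/5 - C**2/5 (o(C) = -(C*C + C)/5 = -(C**2 + C)/5 = -(C + C**2)/5 = -C/5 - C**2/5)
1/(o(107) + 54838) = 1/(-1/5*107*(1 + 107) + 54838) = 1/(-1/5*107*108 + 54838) = 1/(-11556/5 + 54838) = 1/(262634/5) = 5/262634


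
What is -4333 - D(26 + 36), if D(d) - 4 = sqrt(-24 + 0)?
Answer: -4337 - 2*I*sqrt(6) ≈ -4337.0 - 4.899*I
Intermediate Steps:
D(d) = 4 + 2*I*sqrt(6) (D(d) = 4 + sqrt(-24 + 0) = 4 + sqrt(-24) = 4 + 2*I*sqrt(6))
-4333 - D(26 + 36) = -4333 - (4 + 2*I*sqrt(6)) = -4333 + (-4 - 2*I*sqrt(6)) = -4337 - 2*I*sqrt(6)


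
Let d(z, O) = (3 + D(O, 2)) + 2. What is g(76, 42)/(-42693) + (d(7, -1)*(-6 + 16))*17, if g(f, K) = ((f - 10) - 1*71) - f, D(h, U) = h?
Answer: 9677107/14231 ≈ 680.00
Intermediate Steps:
d(z, O) = 5 + O (d(z, O) = (3 + O) + 2 = 5 + O)
g(f, K) = -81 (g(f, K) = ((-10 + f) - 71) - f = (-81 + f) - f = -81)
g(76, 42)/(-42693) + (d(7, -1)*(-6 + 16))*17 = -81/(-42693) + ((5 - 1)*(-6 + 16))*17 = -81*(-1/42693) + (4*10)*17 = 27/14231 + 40*17 = 27/14231 + 680 = 9677107/14231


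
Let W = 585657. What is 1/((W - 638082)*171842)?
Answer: -1/9008816850 ≈ -1.1100e-10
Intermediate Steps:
1/((W - 638082)*171842) = 1/((585657 - 638082)*171842) = (1/171842)/(-52425) = -1/52425*1/171842 = -1/9008816850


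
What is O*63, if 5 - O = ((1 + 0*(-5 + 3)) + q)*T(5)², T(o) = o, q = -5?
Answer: 6615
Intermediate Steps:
O = 105 (O = 5 - ((1 + 0*(-5 + 3)) - 5)*5² = 5 - ((1 + 0*(-2)) - 5)*25 = 5 - ((1 + 0) - 5)*25 = 5 - (1 - 5)*25 = 5 - (-4)*25 = 5 - 1*(-100) = 5 + 100 = 105)
O*63 = 105*63 = 6615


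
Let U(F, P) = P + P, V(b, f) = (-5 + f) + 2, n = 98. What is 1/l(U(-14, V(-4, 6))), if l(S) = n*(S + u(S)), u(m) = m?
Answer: 1/1176 ≈ 0.00085034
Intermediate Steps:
V(b, f) = -3 + f
U(F, P) = 2*P
l(S) = 196*S (l(S) = 98*(S + S) = 98*(2*S) = 196*S)
1/l(U(-14, V(-4, 6))) = 1/(196*(2*(-3 + 6))) = 1/(196*(2*3)) = 1/(196*6) = 1/1176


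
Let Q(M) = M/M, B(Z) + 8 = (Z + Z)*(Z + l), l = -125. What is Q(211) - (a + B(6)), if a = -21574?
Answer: 23011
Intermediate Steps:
B(Z) = -8 + 2*Z*(-125 + Z) (B(Z) = -8 + (Z + Z)*(Z - 125) = -8 + (2*Z)*(-125 + Z) = -8 + 2*Z*(-125 + Z))
Q(M) = 1
Q(211) - (a + B(6)) = 1 - (-21574 + (-8 - 250*6 + 2*6**2)) = 1 - (-21574 + (-8 - 1500 + 2*36)) = 1 - (-21574 + (-8 - 1500 + 72)) = 1 - (-21574 - 1436) = 1 - 1*(-23010) = 1 + 23010 = 23011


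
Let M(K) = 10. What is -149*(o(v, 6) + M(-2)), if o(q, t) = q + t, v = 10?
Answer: -3874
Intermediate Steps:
-149*(o(v, 6) + M(-2)) = -149*((10 + 6) + 10) = -149*(16 + 10) = -149*26 = -3874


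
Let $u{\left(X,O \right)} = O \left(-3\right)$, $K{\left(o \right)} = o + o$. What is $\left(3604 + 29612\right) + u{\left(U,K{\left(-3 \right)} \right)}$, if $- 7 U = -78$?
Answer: $33234$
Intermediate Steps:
$K{\left(o \right)} = 2 o$
$U = \frac{78}{7}$ ($U = \left(- \frac{1}{7}\right) \left(-78\right) = \frac{78}{7} \approx 11.143$)
$u{\left(X,O \right)} = - 3 O$
$\left(3604 + 29612\right) + u{\left(U,K{\left(-3 \right)} \right)} = \left(3604 + 29612\right) - 3 \cdot 2 \left(-3\right) = 33216 - -18 = 33216 + 18 = 33234$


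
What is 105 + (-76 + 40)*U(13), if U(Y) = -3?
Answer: 213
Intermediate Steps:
105 + (-76 + 40)*U(13) = 105 + (-76 + 40)*(-3) = 105 - 36*(-3) = 105 + 108 = 213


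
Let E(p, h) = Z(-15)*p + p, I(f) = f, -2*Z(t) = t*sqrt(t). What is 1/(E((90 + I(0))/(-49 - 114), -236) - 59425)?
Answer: -315775499/18765134749520 + 4401*I*sqrt(15)/3753026949904 ≈ -1.6828e-5 + 4.5417e-9*I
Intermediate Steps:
Z(t) = -t**(3/2)/2 (Z(t) = -t*sqrt(t)/2 = -t**(3/2)/2)
E(p, h) = p + 15*I*p*sqrt(15)/2 (E(p, h) = (-(-15)*I*sqrt(15)/2)*p + p = (15*I*sqrt(15)/2)*p + p = 15*I*p*sqrt(15)/2 + p = p + 15*I*p*sqrt(15)/2)
1/(E((90 + I(0))/(-49 - 114), -236) - 59425) = 1/(((90 + 0)/(-49 - 114))*(2 + 15*I*sqrt(15))/2 - 59425) = 1/((90/(-163))*(2 + 15*I*sqrt(15))/2 - 59425) = 1/((90*(-1/163))*(2 + 15*I*sqrt(15))/2 - 59425) = 1/((1/2)*(-90/163)*(2 + 15*I*sqrt(15)) - 59425) = 1/((-90/163 - 675*I*sqrt(15)/163) - 59425) = 1/(-9686365/163 - 675*I*sqrt(15)/163)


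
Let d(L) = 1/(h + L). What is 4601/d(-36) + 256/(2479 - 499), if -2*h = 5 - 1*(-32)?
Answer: -248246827/990 ≈ -2.5075e+5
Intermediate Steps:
h = -37/2 (h = -(5 - 1*(-32))/2 = -(5 + 32)/2 = -1/2*37 = -37/2 ≈ -18.500)
d(L) = 1/(-37/2 + L)
4601/d(-36) + 256/(2479 - 499) = 4601/((2/(-37 + 2*(-36)))) + 256/(2479 - 499) = 4601/((2/(-37 - 72))) + 256/1980 = 4601/((2/(-109))) + 256*(1/1980) = 4601/((2*(-1/109))) + 64/495 = 4601/(-2/109) + 64/495 = 4601*(-109/2) + 64/495 = -501509/2 + 64/495 = -248246827/990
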